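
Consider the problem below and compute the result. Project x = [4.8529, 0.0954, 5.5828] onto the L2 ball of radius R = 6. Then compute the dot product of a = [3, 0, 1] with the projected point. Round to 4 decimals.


Step 1: Compute ||x|| (intermediates to 6 decimals).
||x|| = sqrt(4.8529^2 + 0.0954^2 + 5.5828^2) = 7.397797
Step 2: Project.
Since ||x|| > R, scale = R/||x|| = 6/7.397797 = 0.811052, proj(x) = scale * x
proj(x) = [3.935954, 0.077374, 4.527941]
Step 3: Dot product.
a^T * proj(x) = 3*3.935954 + 0*0.077374 + 1*4.527941 = 16.3358


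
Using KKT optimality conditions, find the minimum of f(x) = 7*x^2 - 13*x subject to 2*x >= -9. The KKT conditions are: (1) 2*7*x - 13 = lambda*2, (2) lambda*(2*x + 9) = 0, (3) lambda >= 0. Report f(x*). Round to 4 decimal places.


Step 1: Try lambda = 0 (constraint inactive).
Stationarity: 2*7*x - 13 = 0
x* = 13/(2*7) = 13/14 = 0.9286 (rounded; the exact value 13/14 is used below)
Check constraint: 2*0.9286 = 1.8572 >= -9 -- satisfied.
Step 2: Compute optimal value.
f(x*) = 7*(13/14)^2 - 13*(13/14) = -6.0357


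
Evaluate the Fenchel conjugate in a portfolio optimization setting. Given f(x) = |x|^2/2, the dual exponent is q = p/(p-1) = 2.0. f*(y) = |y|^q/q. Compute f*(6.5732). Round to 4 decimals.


The conjugate exponent q satisfies 1/p + 1/q = 1.
p = 2, so q = 2/(2 - 1) = 2.0
|y|^q = 6.5732^2.0 = 43.207
f*(6.5732) = 43.207 / 2.0 = 21.6035


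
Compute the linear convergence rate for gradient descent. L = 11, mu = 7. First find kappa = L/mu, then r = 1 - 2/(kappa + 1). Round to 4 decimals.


Step 1: Compute the condition number.
kappa = L/mu = 11/7 = 1.5714
Step 2: Compute the convergence rate.
r = 1 - 2/(kappa + 1) = 1 - 2*mu/(L + mu) = (L - mu)/(L + mu) = 4/18 = 0.2222


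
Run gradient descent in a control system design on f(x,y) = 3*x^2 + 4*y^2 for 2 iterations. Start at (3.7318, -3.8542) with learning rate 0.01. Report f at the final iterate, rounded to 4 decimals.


Gradient descent on f(x,y) = 3*x^2 + 4*y^2.
Starting point: (3.7318, -3.8542), alpha = 0.01
Step 1: grad_x = 2*3*3.7318 = 22.3908, grad_y = 2*4*-3.8542 = -30.8336
  x_1 = 3.7318 - 0.01*22.3908 = 3.5079
  y_1 = -3.8542 - 0.01*-30.8336 = -3.5459
Step 2: grad_x = 2*3*3.5079 = 21.0474, grad_y = 2*4*-3.5459 = -28.3669
  x_2 = 3.5079 - 0.01*21.0474 = 3.2974
  y_2 = -3.5459 - 0.01*-28.3669 = -3.2622
f(3.2974, -3.2622) = 3*3.2974^2 + 4*(-3.2622)^2 = 75.1866


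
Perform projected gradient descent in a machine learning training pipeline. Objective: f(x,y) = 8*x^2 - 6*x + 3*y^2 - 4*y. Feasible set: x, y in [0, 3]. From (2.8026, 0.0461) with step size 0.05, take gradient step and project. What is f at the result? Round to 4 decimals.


Step 1: Compute gradient at (2.8026, 0.0461).
grad_x = 2*8*2.8026 - 6 = 38.8416
grad_y = 2*3*0.0461 - 4 = -3.7234
Step 2: Gradient step.
x_raw = 2.8026 - 0.05*38.8416 = 0.8605
y_raw = 0.0461 - 0.05*-3.7234 = 0.2323
Step 3: Project onto [0, 3].
x_proj = clip(0.8605) = 0.8605
y_proj = clip(0.2323) = 0.2323
Step 4: Evaluate f.
f(0.8605, 0.2323) = -0.0064


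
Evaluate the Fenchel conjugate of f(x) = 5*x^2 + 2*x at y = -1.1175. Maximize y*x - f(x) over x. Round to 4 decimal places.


f*(y) = sup_x {y*x - a*x^2 - b*x} = sup_x {(y-b)*x - a*x^2}
FOC: (y - b) - 2a*x = 0 => x* = (y - b)/(2a)
x* = (-1.1175 - 2)/(2*5) = -0.3118
f*(-1.1175) = (y-b)^2/(4a) = (-1.1175 - 2)^2/(4*5)
= 9.7188/20 = 0.4859


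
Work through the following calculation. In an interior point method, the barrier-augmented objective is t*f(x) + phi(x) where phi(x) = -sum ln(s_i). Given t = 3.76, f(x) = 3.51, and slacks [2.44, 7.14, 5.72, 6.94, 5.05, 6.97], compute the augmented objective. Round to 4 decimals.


Step 1: Compute log-barrier.
ln values: [0.892, 1.9657, 1.744, 1.9373, 1.6194, 1.9416]
phi = -(0.892 + 1.9657 + 1.744 + 1.9373 + 1.6194 + 1.9416) = -10.1
Step 2: Compute augmented objective.
t*f(x) = 3.76*3.51 = 13.1976
Total = 13.1976 - 10.1 = 3.0976


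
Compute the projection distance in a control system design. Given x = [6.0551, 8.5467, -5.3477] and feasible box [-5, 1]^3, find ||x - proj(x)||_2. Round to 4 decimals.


Project each component onto [-5, 1].
clip(6.0551) = 1.0, clip(8.5467) = 1.0, clip(-5.3477) = -5.0
Projection = [1.0, 1.0, -5.0]
Squared diffs: [25.554, 56.9527, 0.1209]
Distance = sqrt(82.6276) = 9.09


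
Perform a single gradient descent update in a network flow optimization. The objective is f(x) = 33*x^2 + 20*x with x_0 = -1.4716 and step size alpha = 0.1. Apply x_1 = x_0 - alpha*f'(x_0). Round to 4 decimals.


We compute the gradient at x_0 and apply the update.
f'(x) = 66*x + 20
f'(-1.4716) = 66*-1.4716 + 20 = -77.1256
x_1 = -1.4716 - 0.1*-77.1256 = 6.241


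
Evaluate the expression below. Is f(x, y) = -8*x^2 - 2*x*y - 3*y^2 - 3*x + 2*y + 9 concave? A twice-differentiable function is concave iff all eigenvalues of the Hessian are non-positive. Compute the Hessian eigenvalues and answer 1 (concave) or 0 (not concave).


The Hessian of f(x,y) = -8*x^2 - 2*x*y - 3*y^2 - 3*x + 2*y + 9 is:
H = [[-16, -2], [-2, -6]]
Trace = -16 - 6 = -22
Determinant = -16*-6 - (-2)^2 = 92
Discriminant = (-22)^2 - 4*92 = 116.0
Eigenvalues: lambda_1 = -16.3852, lambda_2 = -5.6148
The function is concave.

1


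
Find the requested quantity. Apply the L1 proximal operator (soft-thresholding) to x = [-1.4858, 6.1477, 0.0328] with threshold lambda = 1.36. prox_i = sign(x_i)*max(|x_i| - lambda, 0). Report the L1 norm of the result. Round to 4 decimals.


Soft-thresholding with lambda = 1.36:
prox(-1.4858) = sign(-1.4858)*max(|-1.4858| - 1.36, 0) = -0.1258
prox(6.1477) = sign(6.1477)*max(|6.1477| - 1.36, 0) = 4.7877
prox(0.0328) = sign(0.0328)*max(|0.0328| - 1.36, 0) = 0.0
prox(x) = [-0.1258, 4.7877, 0.0]
||prox(x)||_1 = 0.1258 + 4.7877 + 0.0 = 4.9135


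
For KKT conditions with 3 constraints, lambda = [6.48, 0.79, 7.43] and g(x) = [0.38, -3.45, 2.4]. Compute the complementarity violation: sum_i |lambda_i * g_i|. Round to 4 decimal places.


KKT complementary slackness check:
lambda_1 * g_1 = 6.48 * 0.38 = 2.4624
lambda_2 * g_2 = 0.79 * -3.45 = -2.7255
lambda_3 * g_3 = 7.43 * 2.4 = 17.832
Total violation = 2.4624 + 2.7255 + 17.832 = 23.0199


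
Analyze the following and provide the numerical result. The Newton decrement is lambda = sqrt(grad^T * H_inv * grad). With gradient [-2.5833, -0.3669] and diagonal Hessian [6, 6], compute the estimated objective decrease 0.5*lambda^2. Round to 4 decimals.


Step 1: H is diagonal, so H^(-1) * g = [-0.4306, -0.0612].
Step 2: g^T H^(-1) g = sum_i g_i^2 / H_ii
  = (-2.5833)^2/6 + (-0.3669)^2/6
  = 1.1122 + 0.0224 = 1.1347
Step 3: Objective decrease = 0.5 * g^T H^(-1) g = 0.5673


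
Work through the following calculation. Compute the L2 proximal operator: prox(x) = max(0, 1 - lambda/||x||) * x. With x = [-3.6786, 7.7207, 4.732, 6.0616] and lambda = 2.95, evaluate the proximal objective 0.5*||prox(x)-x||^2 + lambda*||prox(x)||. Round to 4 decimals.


Step 1: Compute ||x||.
||x|| = 11.5011
Step 2: Compute scaling factor.
scale = max(0, 1 - 2.95/11.5011) = 0.7435
Step 3: prox(x) = [-2.7351, 5.7404, 3.5183, 4.5068]
||prox(x)|| = 8.5511
Step 4: Proximal objective.
0.5*||prox-x||^2 = 4.3513
lambda*||prox|| = 25.2257
Total = 29.5771


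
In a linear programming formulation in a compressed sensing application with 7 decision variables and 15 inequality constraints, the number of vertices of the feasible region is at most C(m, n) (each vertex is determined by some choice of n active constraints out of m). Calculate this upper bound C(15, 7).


Each vertex corresponds to some choice of n active constraints out of m, so the number of vertices is at most C(m, n) = m! / (n!(m-n)!).
m = 15, n = 7
Numerator: 15 * 14 * 13 * 12 * 11 * 10 * 9
Denominator: 7! = 5040
C(15, 7) = 6435


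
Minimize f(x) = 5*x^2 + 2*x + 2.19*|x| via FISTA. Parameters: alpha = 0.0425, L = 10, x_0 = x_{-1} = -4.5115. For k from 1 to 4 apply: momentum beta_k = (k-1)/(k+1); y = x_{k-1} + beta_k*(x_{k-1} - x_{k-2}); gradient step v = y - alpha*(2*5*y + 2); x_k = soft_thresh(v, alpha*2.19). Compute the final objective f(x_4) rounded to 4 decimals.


FISTA on f(x) = 5*x^2 + 2*x + 2.19*|x|
L = 10, alpha = 0.0425
Iteration 1: beta = 0.0, y = -4.5115 + 0.0*(-4.5115 + 4.5115) = -4.5115
  grad(y) = -43.115, v = y - alpha*grad = -2.6791
  prox(v) = soft_thresh(-2.6791, 0.0931) = -2.586
Iteration 2: beta = 0.3333, y = -2.586 + 0.3333*(-2.586 + 4.5115) = -1.9442
  grad(y) = -17.4422, v = y - alpha*grad = -1.2029
  prox(v) = soft_thresh(-1.2029, 0.0931) = -1.1098
Iteration 3: beta = 0.5, y = -1.1098 + 0.5*(-1.1098 + 2.586) = -0.3718
  grad(y) = -1.7176, v = y - alpha*grad = -0.2988
  prox(v) = soft_thresh(-0.2988, 0.0931) = -0.2057
Iteration 4: beta = 0.6, y = -0.2057 + 0.6*(-0.2057 + 1.1098) = 0.3368
  grad(y) = 5.3681, v = y - alpha*grad = 0.1087
  prox(v) = soft_thresh(0.1087, 0.0931) = 0.0156
f(x_4) = 5*0.0156^2 + 2*0.0156 + 2.19*|0.0156| = 0.0666


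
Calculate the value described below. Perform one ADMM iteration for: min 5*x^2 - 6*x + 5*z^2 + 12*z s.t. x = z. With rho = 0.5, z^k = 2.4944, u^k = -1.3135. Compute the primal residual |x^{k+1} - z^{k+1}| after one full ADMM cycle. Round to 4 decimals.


ADMM iteration with rho = 0.5, z^k = 2.4944, u^k = -1.3135
Step 1: x-update.
Minimize 5*x^2 - 6*x + (0.5/2)*(x - 2.4944 - 1.3135)^2
FOC: (2*5 + 0.5)*x = 6 + 0.5*(2.4944 + 1.3135)
x^{k+1} = 0.7528
Step 2: z-update.
Minimize 5*z^2 + 12*z + (0.5/2)*(0.7528 - z - 1.3135)^2
FOC: (2*5 + 0.5)*z = -12 + 0.5*(0.7528 - 1.3135)
z^{k+1} = -1.1696
Step 3: u-update.
u^{k+1} = -1.3135 + 0.7528 + 1.1696 = 0.6088
Step 4: Primal residual = |0.7528 + 1.1696| = 1.9223


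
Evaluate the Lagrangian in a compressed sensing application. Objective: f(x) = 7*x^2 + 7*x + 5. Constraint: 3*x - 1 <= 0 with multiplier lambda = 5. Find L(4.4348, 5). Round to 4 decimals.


Step 1: Evaluate f(x).
f(4.4348) = 7*4.4348^2 + 7*4.4348 + 5 = 173.7158
Step 2: Evaluate g(x).
g(4.4348) = 3*4.4348 - 1 = 12.3044
Step 3: Compute Lagrangian.
L = 173.7158 + 5*12.3044 = 235.2378


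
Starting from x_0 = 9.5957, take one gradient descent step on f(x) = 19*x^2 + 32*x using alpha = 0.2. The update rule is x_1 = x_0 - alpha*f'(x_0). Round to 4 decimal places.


We compute the gradient at x_0 and apply the update.
f'(x) = 38*x + 32
f'(9.5957) = 38*9.5957 + 32 = 396.6366
x_1 = 9.5957 - 0.2*396.6366 = -69.7316


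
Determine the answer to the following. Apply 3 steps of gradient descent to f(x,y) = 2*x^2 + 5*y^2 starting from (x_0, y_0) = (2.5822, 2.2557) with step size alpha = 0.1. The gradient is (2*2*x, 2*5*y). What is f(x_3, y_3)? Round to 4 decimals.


Gradient descent on f(x,y) = 2*x^2 + 5*y^2.
Starting point: (2.5822, 2.2557), alpha = 0.1
Step 1: grad_x = 2*2*2.5822 = 10.3288, grad_y = 2*5*2.2557 = 22.557
  x_1 = 2.5822 - 0.1*10.3288 = 1.5493
  y_1 = 2.2557 - 0.1*22.557 = -0.0
Step 2: grad_x = 2*2*1.5493 = 6.1973, grad_y = 2*5*-0.0 = -0.0
  x_2 = 1.5493 - 0.1*6.1973 = 0.9296
  y_2 = -0.0 - 0.1*-0.0 = 0.0
Step 3: grad_x = 2*2*0.9296 = 3.7184, grad_y = 2*5*0.0 = 0.0
  x_3 = 0.9296 - 0.1*3.7184 = 0.5578
  y_3 = 0.0 - 0.1*0.0 = 0.0
f(0.5578, 0.0) = 2*0.5578^2 + 5*0.0^2 = 0.6222


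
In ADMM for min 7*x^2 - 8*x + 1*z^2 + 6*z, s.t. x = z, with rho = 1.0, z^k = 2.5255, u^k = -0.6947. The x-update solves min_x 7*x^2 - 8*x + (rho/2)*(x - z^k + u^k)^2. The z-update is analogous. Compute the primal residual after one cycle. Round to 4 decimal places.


ADMM iteration with rho = 1.0, z^k = 2.5255, u^k = -0.6947
Step 1: x-update.
Minimize 7*x^2 - 8*x + (1.0/2)*(x - 2.5255 - 0.6947)^2
FOC: (2*7 + 1.0)*x = 8 + 1.0*(2.5255 + 0.6947)
x^{k+1} = 0.748
Step 2: z-update.
Minimize 1*z^2 + 6*z + (1.0/2)*(0.748 - z - 0.6947)^2
FOC: (2*1 + 1.0)*z = -6 + 1.0*(0.748 - 0.6947)
z^{k+1} = -1.9822
Step 3: u-update.
u^{k+1} = -0.6947 + 0.748 + 1.9822 = 2.0355
Step 4: Primal residual = |0.748 + 1.9822| = 2.7302


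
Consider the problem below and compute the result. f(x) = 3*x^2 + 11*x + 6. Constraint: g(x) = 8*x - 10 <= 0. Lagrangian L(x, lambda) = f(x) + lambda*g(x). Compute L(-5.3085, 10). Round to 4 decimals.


Step 1: Evaluate f(x).
f(-5.3085) = 3*(-5.3085)^2 + 11*(-5.3085) + 6 = 32.147
Step 2: Evaluate g(x).
g(-5.3085) = 8*-5.3085 - 10 = -52.468
Step 3: Compute Lagrangian.
L = 32.147 + 10*-52.468 = -492.533


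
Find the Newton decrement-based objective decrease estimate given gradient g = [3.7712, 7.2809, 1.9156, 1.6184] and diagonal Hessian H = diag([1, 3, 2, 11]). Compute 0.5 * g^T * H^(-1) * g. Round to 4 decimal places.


Step 1: H is diagonal, so H^(-1) * g = [3.7712, 2.427, 0.9578, 0.1471].
Step 2: g^T H^(-1) g = sum_i g_i^2 / H_ii
  = (3.7712)^2/1 + (7.2809)^2/3 + (1.9156)^2/2 + (1.6184)^2/11
  = 14.2219 + 17.6705 + 1.8348 + 0.2381 = 33.9653
Step 3: Objective decrease = 0.5 * g^T H^(-1) g = 16.9827


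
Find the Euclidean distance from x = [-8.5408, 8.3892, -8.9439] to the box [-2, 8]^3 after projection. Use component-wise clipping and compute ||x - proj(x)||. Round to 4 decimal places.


Project each component onto [-2, 8].
clip(-8.5408) = -2.0, clip(8.3892) = 8.0, clip(-8.9439) = -2.0
Projection = [-2.0, 8.0, -2.0]
Squared diffs: [42.7821, 0.1515, 48.2177]
Distance = sqrt(91.1513) = 9.5473


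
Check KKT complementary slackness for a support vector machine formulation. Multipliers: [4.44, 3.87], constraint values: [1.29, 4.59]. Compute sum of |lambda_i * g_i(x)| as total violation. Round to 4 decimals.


KKT complementary slackness check:
lambda_1 * g_1 = 4.44 * 1.29 = 5.7276
lambda_2 * g_2 = 3.87 * 4.59 = 17.7633
Total violation = 5.7276 + 17.7633 = 23.4909


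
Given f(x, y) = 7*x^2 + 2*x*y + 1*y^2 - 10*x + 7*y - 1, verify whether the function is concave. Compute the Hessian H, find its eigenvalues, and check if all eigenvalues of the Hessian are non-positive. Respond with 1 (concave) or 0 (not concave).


The Hessian of f(x,y) = 7*x^2 + 2*x*y + 1*y^2 - 10*x + 7*y - 1 is:
H = [[14, 2], [2, 2]]
Trace = 14 + 2 = 16
Determinant = 14*2 - (2)^2 = 24
Discriminant = (16)^2 - 4*24 = 160.0
Eigenvalues: lambda_1 = 1.6754, lambda_2 = 14.3246
The function is not concave.

0


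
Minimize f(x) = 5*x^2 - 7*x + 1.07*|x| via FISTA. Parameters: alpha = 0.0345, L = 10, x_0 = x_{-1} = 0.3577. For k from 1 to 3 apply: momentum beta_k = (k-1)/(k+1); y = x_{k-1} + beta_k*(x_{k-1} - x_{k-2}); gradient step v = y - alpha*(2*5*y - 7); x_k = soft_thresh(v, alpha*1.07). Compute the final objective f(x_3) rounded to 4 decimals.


FISTA on f(x) = 5*x^2 - 7*x + 1.07*|x|
L = 10, alpha = 0.0345
Iteration 1: beta = 0.0, y = 0.3577 + 0.0*(0.3577 - 0.3577) = 0.3577
  grad(y) = -3.423, v = y - alpha*grad = 0.4758
  prox(v) = soft_thresh(0.4758, 0.0369) = 0.4389
Iteration 2: beta = 0.3333, y = 0.4389 + 0.3333*(0.4389 - 0.3577) = 0.4659
  grad(y) = -2.3406, v = y - alpha*grad = 0.5467
  prox(v) = soft_thresh(0.5467, 0.0369) = 0.5098
Iteration 3: beta = 0.5, y = 0.5098 + 0.5*(0.5098 - 0.4389) = 0.5452
  grad(y) = -1.5478, v = y - alpha*grad = 0.5986
  prox(v) = soft_thresh(0.5986, 0.0369) = 0.5617
f(x_3) = 5*0.5617^2 - 7*0.5617 + 1.07*|0.5617| = -1.7533


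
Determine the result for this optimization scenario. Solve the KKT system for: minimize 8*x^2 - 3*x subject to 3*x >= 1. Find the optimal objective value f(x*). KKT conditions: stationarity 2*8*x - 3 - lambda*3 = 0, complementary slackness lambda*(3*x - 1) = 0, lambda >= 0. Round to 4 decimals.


Step 1: Try lambda = 0 (constraint inactive).
x_unc = 3/(2*8) = 0.1875
Check: 3*0.1875 = 0.5625 < 1 -- violated!
Step 2: Constraint must be active: 3*x = 1
x* = 1/3 = 0.3333 (rounded; the exact value 1/3 is used below)
lambda = (2*8*(1/3) - 3)/3 = 0.7778
Step 3: Compute optimal value.
f(x*) = 8*(1/3)^2 - 3*(1/3) = -0.1111


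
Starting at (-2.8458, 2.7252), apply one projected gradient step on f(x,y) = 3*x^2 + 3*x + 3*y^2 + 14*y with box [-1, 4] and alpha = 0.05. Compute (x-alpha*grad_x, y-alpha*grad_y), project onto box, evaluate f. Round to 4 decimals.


Step 1: Compute gradient at (-2.8458, 2.7252).
grad_x = 2*3*-2.8458 + 3 = -14.0748
grad_y = 2*3*2.7252 + 14 = 30.3512
Step 2: Gradient step.
x_raw = -2.8458 - 0.05*-14.0748 = -2.1421
y_raw = 2.7252 - 0.05*30.3512 = 1.2076
Step 3: Project onto [-1, 4].
x_proj = clip(-2.1421) = -1.0
y_proj = clip(1.2076) = 1.2076
Step 4: Evaluate f.
f(-1.0, 1.2076) = 21.2821


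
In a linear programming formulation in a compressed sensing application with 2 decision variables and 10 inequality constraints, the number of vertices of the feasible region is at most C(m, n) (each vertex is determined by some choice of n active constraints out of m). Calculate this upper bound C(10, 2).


Each vertex corresponds to some choice of n active constraints out of m, so the number of vertices is at most C(m, n) = m! / (n!(m-n)!).
m = 10, n = 2
Numerator: 10 * 9
Denominator: 2! = 2
C(10, 2) = 45


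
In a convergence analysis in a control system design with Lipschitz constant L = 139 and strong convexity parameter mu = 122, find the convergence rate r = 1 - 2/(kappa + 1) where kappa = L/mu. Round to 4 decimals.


Step 1: Compute the condition number.
kappa = L/mu = 139/122 = 1.1393
Step 2: Compute the convergence rate.
r = 1 - 2/(kappa + 1) = 1 - 2*mu/(L + mu) = (L - mu)/(L + mu) = 17/261 = 0.0651


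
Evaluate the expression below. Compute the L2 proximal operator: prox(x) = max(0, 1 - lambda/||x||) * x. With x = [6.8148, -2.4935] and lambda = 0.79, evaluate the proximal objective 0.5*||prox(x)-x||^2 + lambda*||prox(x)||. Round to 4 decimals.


Step 1: Compute ||x||.
||x|| = 7.2567
Step 2: Compute scaling factor.
scale = max(0, 1 - 0.79/7.2567) = 0.8911
Step 3: prox(x) = [6.0729, -2.222]
||prox(x)|| = 6.4667
Step 4: Proximal objective.
0.5*||prox-x||^2 = 0.3121
lambda*||prox|| = 5.1087
Total = 5.4207


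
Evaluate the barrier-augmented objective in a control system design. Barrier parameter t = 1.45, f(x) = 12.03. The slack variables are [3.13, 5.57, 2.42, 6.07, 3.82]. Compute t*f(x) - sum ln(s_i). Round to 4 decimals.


Step 1: Compute log-barrier.
ln values: [1.141, 1.7174, 0.8838, 1.8034, 1.3403]
phi = -(1.141 + 1.7174 + 0.8838 + 1.8034 + 1.3403) = -6.8858
Step 2: Compute augmented objective.
t*f(x) = 1.45*12.03 = 17.4435
Total = 17.4435 - 6.8858 = 10.5577


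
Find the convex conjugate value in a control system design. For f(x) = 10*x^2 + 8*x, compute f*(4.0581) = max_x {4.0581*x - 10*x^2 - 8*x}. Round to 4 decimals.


f*(y) = sup_x {y*x - a*x^2 - b*x} = sup_x {(y-b)*x - a*x^2}
FOC: (y - b) - 2a*x = 0 => x* = (y - b)/(2a)
x* = (4.0581 - 8)/(2*10) = -0.1971
f*(4.0581) = (y-b)^2/(4a) = (4.0581 - 8)^2/(4*10)
= 15.5386/40 = 0.3885


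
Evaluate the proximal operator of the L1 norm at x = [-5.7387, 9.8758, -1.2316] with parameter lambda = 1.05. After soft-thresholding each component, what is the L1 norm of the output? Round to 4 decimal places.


Soft-thresholding with lambda = 1.05:
prox(-5.7387) = sign(-5.7387)*max(|-5.7387| - 1.05, 0) = -4.6887
prox(9.8758) = sign(9.8758)*max(|9.8758| - 1.05, 0) = 8.8258
prox(-1.2316) = sign(-1.2316)*max(|-1.2316| - 1.05, 0) = -0.1816
prox(x) = [-4.6887, 8.8258, -0.1816]
||prox(x)||_1 = 4.6887 + 8.8258 + 0.1816 = 13.6961


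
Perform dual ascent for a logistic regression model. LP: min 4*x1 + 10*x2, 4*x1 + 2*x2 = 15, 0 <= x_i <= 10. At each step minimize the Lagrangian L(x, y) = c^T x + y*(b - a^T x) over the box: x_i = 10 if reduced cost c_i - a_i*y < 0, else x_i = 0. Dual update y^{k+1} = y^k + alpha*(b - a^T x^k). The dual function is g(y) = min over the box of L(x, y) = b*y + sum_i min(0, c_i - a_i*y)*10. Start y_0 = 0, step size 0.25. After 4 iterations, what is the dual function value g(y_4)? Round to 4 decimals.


Dual ascent for LP: min 4*x1 + 10*x2, 4*x1 + 2*x2 = 15, 0 <= x_i <= 10
Step 1: y^k = 0.0, reduced costs: (4.0, 10.0)
  x^k = (0.0, 0.0), subgradient = b - a^T x = 15.0
  y^{k+1} = 0.0 + 0.25*15.0 = 3.75
Step 2: y^k = 3.75, reduced costs: (-11.0, 2.5)
  x^k = (10.0, 0.0), subgradient = b - a^T x = -25.0
  y^{k+1} = 3.75 + 0.25*-25.0 = -2.5
Step 3: y^k = -2.5, reduced costs: (14.0, 15.0)
  x^k = (0.0, 0.0), subgradient = b - a^T x = 15.0
  y^{k+1} = -2.5 + 0.25*15.0 = 1.25
Step 4: y^k = 1.25, reduced costs: (-1.0, 7.5)
  x^k = (10.0, 0.0), subgradient = b - a^T x = -25.0
  y^{k+1} = 1.25 + 0.25*-25.0 = -5.0
Dual objective at y_4 = -5.0: reduced costs (24.0, 20.0), box minimizer x = (0.0, 0.0)
g(y_4) = b*y + (c1 - a1*y)*x1 + (c2 - a2*y)*x2 = 15*(-5.0) + 24.0*0.0 + 20.0*0.0 = -75.0 + 0.0 + 0.0 = -75.0


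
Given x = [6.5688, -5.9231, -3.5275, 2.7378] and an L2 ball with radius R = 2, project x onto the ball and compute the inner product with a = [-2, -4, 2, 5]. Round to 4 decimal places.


Step 1: Compute ||x|| (intermediates to 6 decimals).
||x|| = sqrt(6.5688^2 + (-5.9231)^2 + (-3.5275)^2 + 2.7378^2) = 9.908131
Step 2: Project.
Since ||x|| > R, scale = R/||x|| = 2/9.908131 = 0.201854, proj(x) = scale * x
proj(x) = [1.325939, -1.195601, -0.71204, 0.552636]
Step 3: Dot product.
a^T * proj(x) = -2*1.325939 - 4*(-1.195601) + 2*(-0.71204) + 5*0.552636 = 3.4696


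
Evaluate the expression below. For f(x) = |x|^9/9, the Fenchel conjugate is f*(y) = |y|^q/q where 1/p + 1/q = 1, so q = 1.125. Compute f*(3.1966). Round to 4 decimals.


The conjugate exponent q satisfies 1/p + 1/q = 1.
p = 9, so q = 9/(9 - 1) = 1.125
|y|^q = 3.1966^1.125 = 3.6964
f*(3.1966) = 3.6964 / 1.125 = 3.2857


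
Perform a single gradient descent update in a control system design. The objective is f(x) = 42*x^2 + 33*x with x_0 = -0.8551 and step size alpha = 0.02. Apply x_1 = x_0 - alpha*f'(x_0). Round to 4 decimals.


We compute the gradient at x_0 and apply the update.
f'(x) = 84*x + 33
f'(-0.8551) = 84*-0.8551 + 33 = -38.8284
x_1 = -0.8551 - 0.02*-38.8284 = -0.0785


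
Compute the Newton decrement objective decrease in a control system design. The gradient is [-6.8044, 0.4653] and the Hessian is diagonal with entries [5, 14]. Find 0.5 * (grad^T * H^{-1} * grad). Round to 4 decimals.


Step 1: H is diagonal, so H^(-1) * g = [-1.3609, 0.0332].
Step 2: g^T H^(-1) g = sum_i g_i^2 / H_ii
  = (-6.8044)^2/5 + (0.4653)^2/14
  = 9.26 + 0.0155 = 9.2754
Step 3: Objective decrease = 0.5 * g^T H^(-1) g = 4.6377


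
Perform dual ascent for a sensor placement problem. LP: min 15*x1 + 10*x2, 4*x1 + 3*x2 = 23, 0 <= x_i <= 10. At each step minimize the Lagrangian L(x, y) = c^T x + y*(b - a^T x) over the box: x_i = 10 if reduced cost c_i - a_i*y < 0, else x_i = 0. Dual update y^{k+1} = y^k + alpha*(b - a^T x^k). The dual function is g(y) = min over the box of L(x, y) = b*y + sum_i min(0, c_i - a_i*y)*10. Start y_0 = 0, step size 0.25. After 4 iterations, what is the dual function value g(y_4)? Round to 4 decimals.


Dual ascent for LP: min 15*x1 + 10*x2, 4*x1 + 3*x2 = 23, 0 <= x_i <= 10
Step 1: y^k = 0.0, reduced costs: (15.0, 10.0)
  x^k = (0.0, 0.0), subgradient = b - a^T x = 23.0
  y^{k+1} = 0.0 + 0.25*23.0 = 5.75
Step 2: y^k = 5.75, reduced costs: (-8.0, -7.25)
  x^k = (10.0, 10.0), subgradient = b - a^T x = -47.0
  y^{k+1} = 5.75 + 0.25*-47.0 = -6.0
Step 3: y^k = -6.0, reduced costs: (39.0, 28.0)
  x^k = (0.0, 0.0), subgradient = b - a^T x = 23.0
  y^{k+1} = -6.0 + 0.25*23.0 = -0.25
Step 4: y^k = -0.25, reduced costs: (16.0, 10.75)
  x^k = (0.0, 0.0), subgradient = b - a^T x = 23.0
  y^{k+1} = -0.25 + 0.25*23.0 = 5.5
Dual objective at y_4 = 5.5: reduced costs (-7.0, -6.5), box minimizer x = (10.0, 10.0)
g(y_4) = b*y + (c1 - a1*y)*x1 + (c2 - a2*y)*x2 = 23*5.5 + (-7.0)*10.0 + (-6.5)*10.0 = 126.5 - 70.0 - 65.0 = -8.5


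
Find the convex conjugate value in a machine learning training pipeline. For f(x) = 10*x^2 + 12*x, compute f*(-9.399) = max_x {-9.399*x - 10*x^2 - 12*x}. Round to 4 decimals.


f*(y) = sup_x {y*x - a*x^2 - b*x} = sup_x {(y-b)*x - a*x^2}
FOC: (y - b) - 2a*x = 0 => x* = (y - b)/(2a)
x* = (-9.399 - 12)/(2*10) = -1.07
f*(-9.399) = (y-b)^2/(4a) = (-9.399 - 12)^2/(4*10)
= 457.9172/40 = 11.4479


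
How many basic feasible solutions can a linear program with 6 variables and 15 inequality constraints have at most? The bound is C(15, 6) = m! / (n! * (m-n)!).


Each vertex corresponds to some choice of n active constraints out of m, so the number of vertices is at most C(m, n) = m! / (n!(m-n)!).
m = 15, n = 6
Numerator: 15 * 14 * 13 * 12 * 11 * 10
Denominator: 6! = 720
C(15, 6) = 5005


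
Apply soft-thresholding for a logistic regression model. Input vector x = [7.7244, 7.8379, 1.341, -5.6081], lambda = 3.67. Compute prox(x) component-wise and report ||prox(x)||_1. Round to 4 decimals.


Soft-thresholding with lambda = 3.67:
prox(7.7244) = sign(7.7244)*max(|7.7244| - 3.67, 0) = 4.0544
prox(7.8379) = sign(7.8379)*max(|7.8379| - 3.67, 0) = 4.1679
prox(1.341) = sign(1.341)*max(|1.341| - 3.67, 0) = 0.0
prox(-5.6081) = sign(-5.6081)*max(|-5.6081| - 3.67, 0) = -1.9381
prox(x) = [4.0544, 4.1679, 0.0, -1.9381]
||prox(x)||_1 = 4.0544 + 4.1679 + 0.0 + 1.9381 = 10.1604


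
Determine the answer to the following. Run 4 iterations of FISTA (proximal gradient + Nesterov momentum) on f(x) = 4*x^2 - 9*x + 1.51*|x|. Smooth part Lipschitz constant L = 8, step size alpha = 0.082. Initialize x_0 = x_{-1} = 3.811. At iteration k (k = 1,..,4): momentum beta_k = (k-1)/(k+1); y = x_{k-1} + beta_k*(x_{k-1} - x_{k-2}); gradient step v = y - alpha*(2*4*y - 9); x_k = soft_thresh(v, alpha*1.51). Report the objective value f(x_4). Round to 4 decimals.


FISTA on f(x) = 4*x^2 - 9*x + 1.51*|x|
L = 8, alpha = 0.082
Iteration 1: beta = 0.0, y = 3.811 + 0.0*(3.811 - 3.811) = 3.811
  grad(y) = 21.488, v = y - alpha*grad = 2.049
  prox(v) = soft_thresh(2.049, 0.1238) = 1.9252
Iteration 2: beta = 0.3333, y = 1.9252 + 0.3333*(1.9252 - 3.811) = 1.2966
  grad(y) = 1.3724, v = y - alpha*grad = 1.184
  prox(v) = soft_thresh(1.184, 0.1238) = 1.0602
Iteration 3: beta = 0.5, y = 1.0602 + 0.5*(1.0602 - 1.9252) = 0.6277
  grad(y) = -3.9783, v = y - alpha*grad = 0.9539
  prox(v) = soft_thresh(0.9539, 0.1238) = 0.8301
Iteration 4: beta = 0.6, y = 0.8301 + 0.6*(0.8301 - 1.0602) = 0.6921
  grad(y) = -3.4635, v = y - alpha*grad = 0.9761
  prox(v) = soft_thresh(0.9761, 0.1238) = 0.8522
f(x_4) = 4*0.8522^2 - 9*0.8522 + 1.51*|0.8522| = -3.478


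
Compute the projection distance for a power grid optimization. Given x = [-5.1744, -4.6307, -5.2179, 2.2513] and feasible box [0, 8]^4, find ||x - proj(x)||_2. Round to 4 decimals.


Project each component onto [0, 8].
clip(-5.1744) = 0.0, clip(-4.6307) = 0.0, clip(-5.2179) = 0.0, clip(2.2513) = 2.2513
Projection = [0.0, 0.0, 0.0, 2.2513]
Squared diffs: [26.7744, 21.4434, 27.2265, 0.0]
Distance = sqrt(75.4443) = 8.6859


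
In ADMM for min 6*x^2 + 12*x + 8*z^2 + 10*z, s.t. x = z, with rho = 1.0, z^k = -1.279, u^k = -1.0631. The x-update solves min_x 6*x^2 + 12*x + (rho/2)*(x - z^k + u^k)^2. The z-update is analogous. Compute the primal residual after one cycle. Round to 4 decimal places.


ADMM iteration with rho = 1.0, z^k = -1.279, u^k = -1.0631
Step 1: x-update.
Minimize 6*x^2 + 12*x + (1.0/2)*(x + 1.279 - 1.0631)^2
FOC: (2*6 + 1.0)*x = -12 + 1.0*(-1.279 + 1.0631)
x^{k+1} = -0.9397
Step 2: z-update.
Minimize 8*z^2 + 10*z + (1.0/2)*(-0.9397 - z - 1.0631)^2
FOC: (2*8 + 1.0)*z = -10 + 1.0*(-0.9397 - 1.0631)
z^{k+1} = -0.706
Step 3: u-update.
u^{k+1} = -1.0631 - 0.9397 + 0.706 = -1.2967
Step 4: Primal residual = |-0.9397 + 0.706| = 0.2336


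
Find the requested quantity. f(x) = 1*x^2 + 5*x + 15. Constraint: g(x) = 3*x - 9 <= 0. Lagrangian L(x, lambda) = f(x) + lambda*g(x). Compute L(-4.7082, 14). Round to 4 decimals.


Step 1: Evaluate f(x).
f(-4.7082) = 1*(-4.7082)^2 + 5*(-4.7082) + 15 = 13.6261
Step 2: Evaluate g(x).
g(-4.7082) = 3*-4.7082 - 9 = -23.1246
Step 3: Compute Lagrangian.
L = 13.6261 + 14*-23.1246 = -310.1183


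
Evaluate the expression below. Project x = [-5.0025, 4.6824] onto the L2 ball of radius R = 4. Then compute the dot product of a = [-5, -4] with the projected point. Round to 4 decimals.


Step 1: Compute ||x|| (intermediates to 6 decimals).
||x|| = sqrt((-5.0025)^2 + 4.6824^2) = 6.851998
Step 2: Project.
Since ||x|| > R, scale = R/||x|| = 4/6.851998 = 0.583771, proj(x) = scale * x
proj(x) = [-2.920314, 2.733449]
Step 3: Dot product.
a^T * proj(x) = -5*(-2.920314) - 4*2.733449 = 3.6678


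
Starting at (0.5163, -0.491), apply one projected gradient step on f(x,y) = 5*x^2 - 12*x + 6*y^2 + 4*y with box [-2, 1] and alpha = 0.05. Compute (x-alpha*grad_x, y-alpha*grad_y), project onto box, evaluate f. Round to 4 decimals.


Step 1: Compute gradient at (0.5163, -0.491).
grad_x = 2*5*0.5163 - 12 = -6.837
grad_y = 2*6*-0.491 + 4 = -1.892
Step 2: Gradient step.
x_raw = 0.5163 - 0.05*-6.837 = 0.8582
y_raw = -0.491 - 0.05*-1.892 = -0.3964
Step 3: Project onto [-2, 1].
x_proj = clip(0.8582) = 0.8582
y_proj = clip(-0.3964) = -0.3964
Step 4: Evaluate f.
f(0.8582, -0.3964) = -7.2585


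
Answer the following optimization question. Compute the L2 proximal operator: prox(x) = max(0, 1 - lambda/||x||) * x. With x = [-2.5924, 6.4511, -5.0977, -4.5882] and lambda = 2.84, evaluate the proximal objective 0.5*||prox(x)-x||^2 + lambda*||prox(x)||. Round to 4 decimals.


Step 1: Compute ||x||.
||x|| = 9.766
Step 2: Compute scaling factor.
scale = max(0, 1 - 2.84/9.766) = 0.7092
Step 3: prox(x) = [-1.8385, 4.5751, -3.6153, -3.2539]
||prox(x)|| = 6.926
Step 4: Proximal objective.
0.5*||prox-x||^2 = 4.0328
lambda*||prox|| = 19.6698
Total = 23.7027


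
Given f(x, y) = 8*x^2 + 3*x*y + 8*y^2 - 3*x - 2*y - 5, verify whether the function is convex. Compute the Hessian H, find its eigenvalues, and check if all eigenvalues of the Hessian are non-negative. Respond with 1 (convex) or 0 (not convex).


The Hessian of f(x,y) = 8*x^2 + 3*x*y + 8*y^2 - 3*x - 2*y - 5 is:
H = [[16, 3], [3, 16]]
Trace = 16 + 16 = 32
Determinant = 16*16 - (3)^2 = 247
Discriminant = (32)^2 - 4*247 = 36.0
Eigenvalues: lambda_1 = 13.0, lambda_2 = 19.0
The function is convex.

1


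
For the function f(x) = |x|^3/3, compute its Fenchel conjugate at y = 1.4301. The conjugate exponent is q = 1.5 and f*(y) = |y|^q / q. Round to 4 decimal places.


The conjugate exponent q satisfies 1/p + 1/q = 1.
p = 3, so q = 3/(3 - 1) = 1.5
|y|^q = 1.4301^1.5 = 1.7102
f*(1.4301) = 1.7102 / 1.5 = 1.1401


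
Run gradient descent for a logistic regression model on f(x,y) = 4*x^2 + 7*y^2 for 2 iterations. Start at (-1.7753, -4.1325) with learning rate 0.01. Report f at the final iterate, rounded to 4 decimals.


Gradient descent on f(x,y) = 4*x^2 + 7*y^2.
Starting point: (-1.7753, -4.1325), alpha = 0.01
Step 1: grad_x = 2*4*-1.7753 = -14.2024, grad_y = 2*7*-4.1325 = -57.855
  x_1 = -1.7753 - 0.01*-14.2024 = -1.6333
  y_1 = -4.1325 - 0.01*-57.855 = -3.554
Step 2: grad_x = 2*4*-1.6333 = -13.0662, grad_y = 2*7*-3.554 = -49.7553
  x_2 = -1.6333 - 0.01*-13.0662 = -1.5026
  y_2 = -3.554 - 0.01*-49.7553 = -3.0564
f(-1.5026, -3.0564) = 4*(-1.5026)^2 + 7*(-3.0564)^2 = 74.4223


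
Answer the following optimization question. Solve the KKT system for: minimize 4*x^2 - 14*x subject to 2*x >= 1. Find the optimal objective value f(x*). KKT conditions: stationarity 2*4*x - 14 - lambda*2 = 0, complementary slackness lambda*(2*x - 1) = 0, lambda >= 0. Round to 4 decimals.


Step 1: Try lambda = 0 (constraint inactive).
Stationarity: 2*4*x - 14 = 0
x* = 14/(2*4) = 1.75
Check constraint: 2*1.75 = 3.5 >= 1 -- satisfied.
Step 2: Compute optimal value.
f(x*) = 4*1.75^2 - 14*1.75 = -12.25


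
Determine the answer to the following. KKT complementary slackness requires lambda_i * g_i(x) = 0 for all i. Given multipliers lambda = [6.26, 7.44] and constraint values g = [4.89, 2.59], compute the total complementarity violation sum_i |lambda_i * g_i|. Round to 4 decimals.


KKT complementary slackness check:
lambda_1 * g_1 = 6.26 * 4.89 = 30.6114
lambda_2 * g_2 = 7.44 * 2.59 = 19.2696
Total violation = 30.6114 + 19.2696 = 49.881


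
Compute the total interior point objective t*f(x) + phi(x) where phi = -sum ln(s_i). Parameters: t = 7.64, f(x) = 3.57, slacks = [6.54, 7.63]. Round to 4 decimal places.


Step 1: Compute log-barrier.
ln values: [1.8779, 2.0321]
phi = -(1.8779 + 2.0321) = -3.91
Step 2: Compute augmented objective.
t*f(x) = 7.64*3.57 = 27.2748
Total = 27.2748 - 3.91 = 23.3648


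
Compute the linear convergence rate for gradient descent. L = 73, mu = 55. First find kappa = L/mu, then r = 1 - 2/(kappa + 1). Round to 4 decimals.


Step 1: Compute the condition number.
kappa = L/mu = 73/55 = 1.3273
Step 2: Compute the convergence rate.
r = 1 - 2/(kappa + 1) = 1 - 2*mu/(L + mu) = (L - mu)/(L + mu) = 18/128 = 0.1406


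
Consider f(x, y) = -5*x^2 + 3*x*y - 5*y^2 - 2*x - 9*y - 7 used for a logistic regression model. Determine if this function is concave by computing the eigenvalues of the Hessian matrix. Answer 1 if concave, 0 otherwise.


The Hessian of f(x,y) = -5*x^2 + 3*x*y - 5*y^2 - 2*x - 9*y - 7 is:
H = [[-10, 3], [3, -10]]
Trace = -10 - 10 = -20
Determinant = -10*-10 - (3)^2 = 91
Discriminant = (-20)^2 - 4*91 = 36.0
Eigenvalues: lambda_1 = -13.0, lambda_2 = -7.0
The function is concave.

1


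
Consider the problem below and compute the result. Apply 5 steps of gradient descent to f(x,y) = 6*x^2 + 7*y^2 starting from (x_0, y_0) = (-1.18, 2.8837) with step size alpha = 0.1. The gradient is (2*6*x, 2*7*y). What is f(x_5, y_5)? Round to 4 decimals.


Gradient descent on f(x,y) = 6*x^2 + 7*y^2.
Starting point: (-1.18, 2.8837), alpha = 0.1
Step 1: grad_x = 2*6*-1.18 = -14.16, grad_y = 2*7*2.8837 = 40.3718
  x_1 = -1.18 - 0.1*-14.16 = 0.236
  y_1 = 2.8837 - 0.1*40.3718 = -1.1535
Step 2: grad_x = 2*6*0.236 = 2.832, grad_y = 2*7*-1.1535 = -16.1487
  x_2 = 0.236 - 0.1*2.832 = -0.0472
  y_2 = -1.1535 - 0.1*-16.1487 = 0.4614
Step 3: grad_x = 2*6*-0.0472 = -0.5664, grad_y = 2*7*0.4614 = 6.4595
  x_3 = -0.0472 - 0.1*-0.5664 = 0.0094
  y_3 = 0.4614 - 0.1*6.4595 = -0.1846
Step 4: grad_x = 2*6*0.0094 = 0.1133, grad_y = 2*7*-0.1846 = -2.5838
  x_4 = 0.0094 - 0.1*0.1133 = -0.0019
  y_4 = -0.1846 - 0.1*-2.5838 = 0.0738
Step 5: grad_x = 2*6*-0.0019 = -0.0227, grad_y = 2*7*0.0738 = 1.0335
  x_5 = -0.0019 - 0.1*-0.0227 = 0.0004
  y_5 = 0.0738 - 0.1*1.0335 = -0.0295
f(0.0004, -0.0295) = 6*0.0004^2 + 7*(-0.0295)^2 = 0.0061


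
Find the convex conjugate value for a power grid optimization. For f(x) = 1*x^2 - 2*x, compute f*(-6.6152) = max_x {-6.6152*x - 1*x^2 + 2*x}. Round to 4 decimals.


f*(y) = sup_x {y*x - a*x^2 - b*x} = sup_x {(y-b)*x - a*x^2}
FOC: (y - b) - 2a*x = 0 => x* = (y - b)/(2a)
x* = (-6.6152 + 2)/(2*1) = -2.3076
f*(-6.6152) = (y-b)^2/(4a) = (-6.6152 + 2)^2/(4*1)
= 21.3001/4 = 5.325


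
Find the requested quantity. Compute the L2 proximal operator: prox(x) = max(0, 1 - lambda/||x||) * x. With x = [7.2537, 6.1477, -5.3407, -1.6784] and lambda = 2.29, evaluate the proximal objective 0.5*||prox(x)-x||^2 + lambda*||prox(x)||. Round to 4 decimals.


Step 1: Compute ||x||.
||x|| = 11.0341
Step 2: Compute scaling factor.
scale = max(0, 1 - 2.29/11.0341) = 0.7925
Step 3: prox(x) = [5.7483, 4.8718, -4.2323, -1.3301]
||prox(x)|| = 8.7441
Step 4: Proximal objective.
0.5*||prox-x||^2 = 2.6221
lambda*||prox|| = 20.024
Total = 22.6459


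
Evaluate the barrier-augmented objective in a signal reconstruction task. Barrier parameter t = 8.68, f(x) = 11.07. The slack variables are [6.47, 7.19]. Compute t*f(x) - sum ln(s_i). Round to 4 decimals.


Step 1: Compute log-barrier.
ln values: [1.8672, 1.9727]
phi = -(1.8672 + 1.9727) = -3.8399
Step 2: Compute augmented objective.
t*f(x) = 8.68*11.07 = 96.0876
Total = 96.0876 - 3.8399 = 92.2477


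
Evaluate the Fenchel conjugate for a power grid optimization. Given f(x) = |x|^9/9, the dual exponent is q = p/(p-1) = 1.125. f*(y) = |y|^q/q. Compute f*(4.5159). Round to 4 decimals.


The conjugate exponent q satisfies 1/p + 1/q = 1.
p = 9, so q = 9/(9 - 1) = 1.125
|y|^q = 4.5159^1.125 = 5.4524
f*(4.5159) = 5.4524 / 1.125 = 4.8466


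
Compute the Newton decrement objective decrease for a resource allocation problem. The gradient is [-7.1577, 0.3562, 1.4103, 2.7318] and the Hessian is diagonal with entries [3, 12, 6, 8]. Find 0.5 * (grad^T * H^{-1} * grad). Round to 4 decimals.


Step 1: H is diagonal, so H^(-1) * g = [-2.3859, 0.0297, 0.2351, 0.3415].
Step 2: g^T H^(-1) g = sum_i g_i^2 / H_ii
  = (-7.1577)^2/3 + (0.3562)^2/12 + (1.4103)^2/6 + (2.7318)^2/8
  = 17.0776 + 0.0106 + 0.3315 + 0.9328 = 18.3525
Step 3: Objective decrease = 0.5 * g^T H^(-1) g = 9.1762


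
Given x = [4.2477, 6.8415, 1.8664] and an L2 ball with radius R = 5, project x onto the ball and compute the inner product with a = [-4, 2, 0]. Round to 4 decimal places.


Step 1: Compute ||x|| (intermediates to 6 decimals).
||x|| = sqrt(4.2477^2 + 6.8415^2 + 1.8664^2) = 8.266349
Step 2: Project.
Since ||x|| > R, scale = R/||x|| = 5/8.266349 = 0.604862, proj(x) = scale * x
proj(x) = [2.569272, 4.138163, 1.128914]
Step 3: Dot product.
a^T * proj(x) = -4*2.569272 + 2*4.138163 + 0*1.128914 = -2.0008


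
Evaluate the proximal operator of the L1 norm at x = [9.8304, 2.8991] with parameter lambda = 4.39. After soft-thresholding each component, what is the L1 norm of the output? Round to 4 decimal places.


Soft-thresholding with lambda = 4.39:
prox(9.8304) = sign(9.8304)*max(|9.8304| - 4.39, 0) = 5.4404
prox(2.8991) = sign(2.8991)*max(|2.8991| - 4.39, 0) = 0.0
prox(x) = [5.4404, 0.0]
||prox(x)||_1 = 5.4404 + 0.0 = 5.4404


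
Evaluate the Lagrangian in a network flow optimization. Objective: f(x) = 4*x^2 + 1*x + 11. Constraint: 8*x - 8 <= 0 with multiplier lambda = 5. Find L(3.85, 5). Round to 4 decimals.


Step 1: Evaluate f(x).
f(3.85) = 4*3.85^2 + 1*3.85 + 11 = 74.14
Step 2: Evaluate g(x).
g(3.85) = 8*3.85 - 8 = 22.8
Step 3: Compute Lagrangian.
L = 74.14 + 5*22.8 = 188.14


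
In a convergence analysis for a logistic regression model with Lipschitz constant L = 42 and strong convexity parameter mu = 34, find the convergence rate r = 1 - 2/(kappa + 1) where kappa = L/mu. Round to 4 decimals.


Step 1: Compute the condition number.
kappa = L/mu = 42/34 = 1.2353
Step 2: Compute the convergence rate.
r = 1 - 2/(kappa + 1) = 1 - 2*mu/(L + mu) = (L - mu)/(L + mu) = 8/76 = 0.1053


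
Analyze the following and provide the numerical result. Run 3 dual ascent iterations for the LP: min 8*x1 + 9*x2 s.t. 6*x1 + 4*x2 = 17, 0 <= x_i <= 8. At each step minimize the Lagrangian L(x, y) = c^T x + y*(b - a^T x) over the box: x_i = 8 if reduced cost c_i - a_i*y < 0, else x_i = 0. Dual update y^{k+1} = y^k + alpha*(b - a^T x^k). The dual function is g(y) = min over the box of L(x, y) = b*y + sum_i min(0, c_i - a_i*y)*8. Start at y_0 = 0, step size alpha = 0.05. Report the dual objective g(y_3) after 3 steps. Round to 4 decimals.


Dual ascent for LP: min 8*x1 + 9*x2, 6*x1 + 4*x2 = 17, 0 <= x_i <= 8
Step 1: y^k = 0.0, reduced costs: (8.0, 9.0)
  x^k = (0.0, 0.0), subgradient = b - a^T x = 17.0
  y^{k+1} = 0.0 + 0.05*17.0 = 0.85
Step 2: y^k = 0.85, reduced costs: (2.9, 5.6)
  x^k = (0.0, 0.0), subgradient = b - a^T x = 17.0
  y^{k+1} = 0.85 + 0.05*17.0 = 1.7
Step 3: y^k = 1.7, reduced costs: (-2.2, 2.2)
  x^k = (8.0, 0.0), subgradient = b - a^T x = -31.0
  y^{k+1} = 1.7 + 0.05*-31.0 = 0.15
Dual objective at y_3 = 0.15: reduced costs (7.1, 8.4), box minimizer x = (0.0, 0.0)
g(y_3) = b*y + (c1 - a1*y)*x1 + (c2 - a2*y)*x2 = 17*0.15 + 7.1*0.0 + 8.4*0.0 = 2.55 + 0.0 + 0.0 = 2.55


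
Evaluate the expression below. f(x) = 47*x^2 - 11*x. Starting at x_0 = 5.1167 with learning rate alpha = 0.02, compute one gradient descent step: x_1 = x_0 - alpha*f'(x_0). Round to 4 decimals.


We compute the gradient at x_0 and apply the update.
f'(x) = 94*x - 11
f'(5.1167) = 94*5.1167 - 11 = 469.9698
x_1 = 5.1167 - 0.02*469.9698 = -4.2827


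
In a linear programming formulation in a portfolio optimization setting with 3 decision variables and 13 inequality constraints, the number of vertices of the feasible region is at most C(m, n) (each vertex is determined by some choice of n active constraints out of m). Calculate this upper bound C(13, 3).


Each vertex corresponds to some choice of n active constraints out of m, so the number of vertices is at most C(m, n) = m! / (n!(m-n)!).
m = 13, n = 3
Numerator: 13 * 12 * 11
Denominator: 3! = 6
C(13, 3) = 286
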